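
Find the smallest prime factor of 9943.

61

9943 is odd.
Digit sum 25, not divisible by 3.
Ends in 3: not divisible by 5.
7: 9943 = 7·1420 + 3
11: 9943 = 11·903 + 10
13: 9943 = 13·764 + 11
17: 9943 = 17·584 + 15
19: 9943 = 19·523 + 6
23: 9943 = 23·432 + 7
29: 9943 = 29·342 + 25
31: 9943 = 31·320 + 23
37: 9943 = 37·268 + 27
41: 9943 = 41·242 + 21
43: 9943 = 43·231 + 10
47: 9943 = 47·211 + 26
53: 9943 = 53·187 + 32
59: 9943 = 59·168 + 31
61: 9943 = 61·163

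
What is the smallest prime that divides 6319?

6319 is odd.
Digit sum 19, not divisible by 3.
Ends in 9: not divisible by 5.
7: 6319 = 7·902 + 5
11: 6319 = 11·574 + 5
13: 6319 = 13·486 + 1
17: 6319 = 17·371 + 12
19: 6319 = 19·332 + 11
23: 6319 = 23·274 + 17
29: 6319 = 29·217 + 26
31: 6319 = 31·203 + 26
37: 6319 = 37·170 + 29
41: 6319 = 41·154 + 5
43: 6319 = 43·146 + 41
47: 6319 = 47·134 + 21
53: 6319 = 53·119 + 12
59: 6319 = 59·107 + 6
61: 6319 = 61·103 + 36
67: 6319 = 67·94 + 21
71: 6319 = 71·89

71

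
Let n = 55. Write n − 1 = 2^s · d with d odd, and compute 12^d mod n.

23

55 − 1 = 54 = 2^1 · 27, so d = 27.
12^1 ≡ 12 (mod 55)
12^2 ≡ 12^2 = 144 ≡ 34 (mod 55)
12^4 ≡ 34^2 = 1156 ≡ 1 (mod 55)
12^8 ≡ 1^2 = 1 ≡ 1 (mod 55)
12^16 ≡ 1^2 = 1 ≡ 1 (mod 55)
27 = 16 + 8 + 2 + 1 in binary powers of 2.
So 12^27 ≡ 1 · 1 · 34 · 12 ≡ 23 (mod 55).
Squaring chain: 23; never reaches −1, so base 12 is a Miller–Rabin witness that 55 is composite.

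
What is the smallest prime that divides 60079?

73

60079 is odd.
Digit sum 22, not divisible by 3.
Ends in 9: not divisible by 5.
7: 60079 = 7·8582 + 5
11: 60079 = 11·5461 + 8
13: 60079 = 13·4621 + 6
17: 60079 = 17·3534 + 1
19: 60079 = 19·3162 + 1
23: 60079 = 23·2612 + 3
29: 60079 = 29·2071 + 20
31: 60079 = 31·1938 + 1
37: 60079 = 37·1623 + 28
41: 60079 = 41·1465 + 14
43: 60079 = 43·1397 + 8
47: 60079 = 47·1278 + 13
53: 60079 = 53·1133 + 30
59: 60079 = 59·1018 + 17
61: 60079 = 61·984 + 55
67: 60079 = 67·896 + 47
71: 60079 = 71·846 + 13
73: 60079 = 73·823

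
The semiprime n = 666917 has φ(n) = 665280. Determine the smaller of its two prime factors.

φ(n) = (p−1)(q−1) = n − (p+q) + 1, so p + q = 666917 − 665280 + 1 = 1638.
p and q are the roots of t² − 1638t + 666917 = 0.
Discriminant: 1638² − 4·666917 = 2683044 − 2667668 = 15376; √15376 = 124.
q = (1638 − 124)/2 = 757, p = (1638 + 124)/2 = 881.
Check: 757 · 881 = 666917.

757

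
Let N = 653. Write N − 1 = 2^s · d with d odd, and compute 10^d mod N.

652

653 − 1 = 652 = 2^2 · 163, so d = 163.
10^1 ≡ 10 (mod 653)
10^2 ≡ 10^2 = 100 ≡ 100 (mod 653)
10^4 ≡ 100^2 = 10000 ≡ 205 (mod 653)
10^8 ≡ 205^2 = 42025 ≡ 233 (mod 653)
10^16 ≡ 233^2 = 54289 ≡ 90 (mod 653)
10^32 ≡ 90^2 = 8100 ≡ 264 (mod 653)
10^64 ≡ 264^2 = 69696 ≡ 478 (mod 653)
10^128 ≡ 478^2 = 228484 ≡ 587 (mod 653)
163 = 128 + 32 + 2 + 1 in binary powers of 2.
So 10^163 ≡ 587 · 264 · 100 · 10 ≡ 652 (mod 653).
Since 10^d ≡ 652 (mod 653), base 10 does not prove 653 composite.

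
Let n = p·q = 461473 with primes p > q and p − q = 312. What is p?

Since p = q + 312, we have 461473 = q(q + 312), so q² + 312q − 461473 = 0.
Discriminant: 312² + 4·461473 = 97344 + 1845892 = 1943236; √1943236 = 1394.
q = (−312 + 1394)/2 = 541, and p = q + 312 = 853.
Check: 541 · 853 = 461473.

853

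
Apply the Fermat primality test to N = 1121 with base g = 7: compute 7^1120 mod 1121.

7^1 ≡ 7 (mod 1121)
7^2 ≡ 7^2 = 49 ≡ 49 (mod 1121)
7^4 ≡ 49^2 = 2401 ≡ 159 (mod 1121)
7^8 ≡ 159^2 = 25281 ≡ 619 (mod 1121)
7^16 ≡ 619^2 = 383161 ≡ 900 (mod 1121)
7^32 ≡ 900^2 = 810000 ≡ 638 (mod 1121)
7^64 ≡ 638^2 = 407044 ≡ 121 (mod 1121)
7^128 ≡ 121^2 = 14641 ≡ 68 (mod 1121)
7^256 ≡ 68^2 = 4624 ≡ 140 (mod 1121)
7^512 ≡ 140^2 = 19600 ≡ 543 (mod 1121)
7^1024 ≡ 543^2 = 294849 ≡ 26 (mod 1121)
1120 = 1024 + 64 + 32 in binary powers of 2.
So 7^1120 ≡ 26 · 121 · 638 ≡ 558 (mod 1121).
Since 558 ≠ 1, base 7 is a Fermat witness: 1121 is composite.

558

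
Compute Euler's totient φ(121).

Factor: 121 = 11^2.
φ(121) = 11^1·(11−1) = 110.

110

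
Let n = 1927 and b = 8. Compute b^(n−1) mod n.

1630

8^1 ≡ 8 (mod 1927)
8^2 ≡ 8^2 = 64 ≡ 64 (mod 1927)
8^4 ≡ 64^2 = 4096 ≡ 242 (mod 1927)
8^8 ≡ 242^2 = 58564 ≡ 754 (mod 1927)
8^16 ≡ 754^2 = 568516 ≡ 51 (mod 1927)
8^32 ≡ 51^2 = 2601 ≡ 674 (mod 1927)
8^64 ≡ 674^2 = 454276 ≡ 1431 (mod 1927)
8^128 ≡ 1431^2 = 2047761 ≡ 1287 (mod 1927)
8^256 ≡ 1287^2 = 1656369 ≡ 1076 (mod 1927)
8^512 ≡ 1076^2 = 1157776 ≡ 1576 (mod 1927)
8^1024 ≡ 1576^2 = 2483776 ≡ 1800 (mod 1927)
1926 = 1024 + 512 + 256 + 128 + 4 + 2 in binary powers of 2.
So 8^1926 ≡ 1800 · 1576 · 1076 · 1287 · 242 · 64 ≡ 1630 (mod 1927).
Since 1630 ≠ 1, base 8 is a Fermat witness: 1927 is composite.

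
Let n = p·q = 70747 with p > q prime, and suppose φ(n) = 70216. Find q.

φ(n) = (p−1)(q−1) = n − (p+q) + 1, so p + q = 70747 − 70216 + 1 = 532.
p and q are the roots of t² − 532t + 70747 = 0.
Discriminant: 532² − 4·70747 = 283024 − 282988 = 36; √36 = 6.
q = (532 − 6)/2 = 263, p = (532 + 6)/2 = 269.
Check: 263 · 269 = 70747.

263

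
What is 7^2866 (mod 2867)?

1021

7^1 ≡ 7 (mod 2867)
7^2 ≡ 7^2 = 49 ≡ 49 (mod 2867)
7^4 ≡ 49^2 = 2401 ≡ 2401 (mod 2867)
7^8 ≡ 2401^2 = 5764801 ≡ 2131 (mod 2867)
7^16 ≡ 2131^2 = 4541161 ≡ 2700 (mod 2867)
7^32 ≡ 2700^2 = 7290000 ≡ 2086 (mod 2867)
7^64 ≡ 2086^2 = 4351396 ≡ 2157 (mod 2867)
7^128 ≡ 2157^2 = 4652649 ≡ 2375 (mod 2867)
7^256 ≡ 2375^2 = 5640625 ≡ 1236 (mod 2867)
7^512 ≡ 1236^2 = 1527696 ≡ 2452 (mod 2867)
7^1024 ≡ 2452^2 = 6012304 ≡ 205 (mod 2867)
7^2048 ≡ 205^2 = 42025 ≡ 1887 (mod 2867)
2866 = 2048 + 512 + 256 + 32 + 16 + 2 in binary powers of 2.
So 7^2866 ≡ 1887 · 2452 · 1236 · 2086 · 2700 · 49 ≡ 1021 (mod 2867).
Since 1021 ≠ 1, base 7 is a Fermat witness: 2867 is composite.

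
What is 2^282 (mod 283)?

2^1 ≡ 2 (mod 283)
2^2 ≡ 2^2 = 4 ≡ 4 (mod 283)
2^4 ≡ 4^2 = 16 ≡ 16 (mod 283)
2^8 ≡ 16^2 = 256 ≡ 256 (mod 283)
2^16 ≡ 256^2 = 65536 ≡ 163 (mod 283)
2^32 ≡ 163^2 = 26569 ≡ 250 (mod 283)
2^64 ≡ 250^2 = 62500 ≡ 240 (mod 283)
2^128 ≡ 240^2 = 57600 ≡ 151 (mod 283)
2^256 ≡ 151^2 = 22801 ≡ 161 (mod 283)
282 = 256 + 16 + 8 + 2 in binary powers of 2.
So 2^282 ≡ 161 · 163 · 256 · 4 ≡ 1 (mod 283).
Since the result is 1, base 2 gives no evidence that 283 is composite.

1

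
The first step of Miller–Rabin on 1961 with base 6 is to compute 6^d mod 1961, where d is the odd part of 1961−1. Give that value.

1961 − 1 = 1960 = 2^3 · 245, so d = 245.
6^1 ≡ 6 (mod 1961)
6^2 ≡ 6^2 = 36 ≡ 36 (mod 1961)
6^4 ≡ 36^2 = 1296 ≡ 1296 (mod 1961)
6^8 ≡ 1296^2 = 1679616 ≡ 1000 (mod 1961)
6^16 ≡ 1000^2 = 1000000 ≡ 1851 (mod 1961)
6^32 ≡ 1851^2 = 3426201 ≡ 334 (mod 1961)
6^64 ≡ 334^2 = 111556 ≡ 1740 (mod 1961)
6^128 ≡ 1740^2 = 3027600 ≡ 1777 (mod 1961)
245 = 128 + 64 + 32 + 16 + 4 + 1 in binary powers of 2.
So 6^245 ≡ 1777 · 1740 · 334 · 1851 · 1296 · 6 ≡ 820 (mod 1961).
Squaring chain: 820 → 1738 → 704; never reaches −1, so base 6 is a Miller–Rabin witness that 1961 is composite.

820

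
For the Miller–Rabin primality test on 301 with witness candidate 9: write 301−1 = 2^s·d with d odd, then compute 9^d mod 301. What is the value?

274

301 − 1 = 300 = 2^2 · 75, so d = 75.
9^1 ≡ 9 (mod 301)
9^2 ≡ 9^2 = 81 ≡ 81 (mod 301)
9^4 ≡ 81^2 = 6561 ≡ 240 (mod 301)
9^8 ≡ 240^2 = 57600 ≡ 109 (mod 301)
9^16 ≡ 109^2 = 11881 ≡ 142 (mod 301)
9^32 ≡ 142^2 = 20164 ≡ 298 (mod 301)
9^64 ≡ 298^2 = 88804 ≡ 9 (mod 301)
75 = 64 + 8 + 2 + 1 in binary powers of 2.
So 9^75 ≡ 9 · 109 · 81 · 9 ≡ 274 (mod 301).
Squaring chain: 274 → 127; never reaches −1, so base 9 is a Miller–Rabin witness that 301 is composite.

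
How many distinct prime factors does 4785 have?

4785 = 3 · 1595
1595 = 5 · 319
319 = 11 · 29
4785 = 3 · 5 · 11 · 29, which has 4 distinct prime factors.

4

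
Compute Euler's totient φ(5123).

4968

Factor: 5123 = 47 · 109.
φ(5123) = (47−1) · (109−1) = 46 · 108 = 4968.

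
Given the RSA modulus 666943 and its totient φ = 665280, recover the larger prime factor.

991

φ(n) = (p−1)(q−1) = n − (p+q) + 1, so p + q = 666943 − 665280 + 1 = 1664.
p and q are the roots of t² − 1664t + 666943 = 0.
Discriminant: 1664² − 4·666943 = 2768896 − 2667772 = 101124; √101124 = 318.
q = (1664 − 318)/2 = 673, p = (1664 + 318)/2 = 991.
Check: 673 · 991 = 666943.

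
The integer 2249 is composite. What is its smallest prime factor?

2249 is odd.
Digit sum 17, not divisible by 3.
Ends in 9: not divisible by 5.
7: 2249 = 7·321 + 2
11: 2249 = 11·204 + 5
13: 2249 = 13·173

13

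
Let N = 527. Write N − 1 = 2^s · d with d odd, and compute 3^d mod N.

527 − 1 = 526 = 2^1 · 263, so d = 263.
3^1 ≡ 3 (mod 527)
3^2 ≡ 3^2 = 9 ≡ 9 (mod 527)
3^4 ≡ 9^2 = 81 ≡ 81 (mod 527)
3^8 ≡ 81^2 = 6561 ≡ 237 (mod 527)
3^16 ≡ 237^2 = 56169 ≡ 307 (mod 527)
3^32 ≡ 307^2 = 94249 ≡ 443 (mod 527)
3^64 ≡ 443^2 = 196249 ≡ 205 (mod 527)
3^128 ≡ 205^2 = 42025 ≡ 392 (mod 527)
3^256 ≡ 392^2 = 153664 ≡ 307 (mod 527)
263 = 256 + 4 + 2 + 1 in binary powers of 2.
So 3^263 ≡ 307 · 81 · 9 · 3 ≡ 11 (mod 527).
Squaring chain: 11; never reaches −1, so base 3 is a Miller–Rabin witness that 527 is composite.

11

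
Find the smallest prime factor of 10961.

97

10961 is odd.
Digit sum 17, not divisible by 3.
Ends in 1: not divisible by 5.
7: 10961 = 7·1565 + 6
11: 10961 = 11·996 + 5
13: 10961 = 13·843 + 2
17: 10961 = 17·644 + 13
19: 10961 = 19·576 + 17
23: 10961 = 23·476 + 13
29: 10961 = 29·377 + 28
31: 10961 = 31·353 + 18
37: 10961 = 37·296 + 9
41: 10961 = 41·267 + 14
43: 10961 = 43·254 + 39
47: 10961 = 47·233 + 10
53: 10961 = 53·206 + 43
59: 10961 = 59·185 + 46
61: 10961 = 61·179 + 42
67: 10961 = 67·163 + 40
71: 10961 = 71·154 + 27
73: 10961 = 73·150 + 11
79: 10961 = 79·138 + 59
83: 10961 = 83·132 + 5
89: 10961 = 89·123 + 14
97: 10961 = 97·113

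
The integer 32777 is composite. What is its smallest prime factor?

73

32777 is odd.
Digit sum 26, not divisible by 3.
Ends in 7: not divisible by 5.
7: 32777 = 7·4682 + 3
11: 32777 = 11·2979 + 8
13: 32777 = 13·2521 + 4
17: 32777 = 17·1928 + 1
19: 32777 = 19·1725 + 2
23: 32777 = 23·1425 + 2
29: 32777 = 29·1130 + 7
31: 32777 = 31·1057 + 10
37: 32777 = 37·885 + 32
41: 32777 = 41·799 + 18
43: 32777 = 43·762 + 11
47: 32777 = 47·697 + 18
53: 32777 = 53·618 + 23
59: 32777 = 59·555 + 32
61: 32777 = 61·537 + 20
67: 32777 = 67·489 + 14
71: 32777 = 71·461 + 46
73: 32777 = 73·449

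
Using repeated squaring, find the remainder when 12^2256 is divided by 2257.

2230

12^1 ≡ 12 (mod 2257)
12^2 ≡ 12^2 = 144 ≡ 144 (mod 2257)
12^4 ≡ 144^2 = 20736 ≡ 423 (mod 2257)
12^8 ≡ 423^2 = 178929 ≡ 626 (mod 2257)
12^16 ≡ 626^2 = 391876 ≡ 1415 (mod 2257)
12^32 ≡ 1415^2 = 2002225 ≡ 266 (mod 2257)
12^64 ≡ 266^2 = 70756 ≡ 789 (mod 2257)
12^128 ≡ 789^2 = 622521 ≡ 1846 (mod 2257)
12^256 ≡ 1846^2 = 3407716 ≡ 1903 (mod 2257)
12^512 ≡ 1903^2 = 3621409 ≡ 1181 (mod 2257)
12^1024 ≡ 1181^2 = 1394761 ≡ 2192 (mod 2257)
12^2048 ≡ 2192^2 = 4804864 ≡ 1968 (mod 2257)
2256 = 2048 + 128 + 64 + 16 in binary powers of 2.
So 12^2256 ≡ 1968 · 1846 · 789 · 1415 ≡ 2230 (mod 2257).
Since 2230 ≠ 1, base 12 is a Fermat witness: 2257 is composite.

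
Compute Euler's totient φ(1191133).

1157184

Factor: 1191133 = 83 · 113 · 127.
φ(1191133) = (83−1) · (113−1) · (127−1) = 82 · 112 · 126 = 1157184.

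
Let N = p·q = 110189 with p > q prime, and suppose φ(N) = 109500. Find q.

251

φ(n) = (p−1)(q−1) = n − (p+q) + 1, so p + q = 110189 − 109500 + 1 = 690.
p and q are the roots of t² − 690t + 110189 = 0.
Discriminant: 690² − 4·110189 = 476100 − 440756 = 35344; √35344 = 188.
q = (690 − 188)/2 = 251, p = (690 + 188)/2 = 439.
Check: 251 · 439 = 110189.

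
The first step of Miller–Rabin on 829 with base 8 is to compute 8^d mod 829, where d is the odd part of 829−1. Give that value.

246

829 − 1 = 828 = 2^2 · 207, so d = 207.
8^1 ≡ 8 (mod 829)
8^2 ≡ 8^2 = 64 ≡ 64 (mod 829)
8^4 ≡ 64^2 = 4096 ≡ 780 (mod 829)
8^8 ≡ 780^2 = 608400 ≡ 743 (mod 829)
8^16 ≡ 743^2 = 552049 ≡ 764 (mod 829)
8^32 ≡ 764^2 = 583696 ≡ 80 (mod 829)
8^64 ≡ 80^2 = 6400 ≡ 597 (mod 829)
8^128 ≡ 597^2 = 356409 ≡ 768 (mod 829)
207 = 128 + 64 + 8 + 4 + 2 + 1 in binary powers of 2.
So 8^207 ≡ 768 · 597 · 743 · 780 · 64 · 8 ≡ 246 (mod 829).
Squaring chain: 246 → 828; reaches −1, so base 8 does not prove 829 composite.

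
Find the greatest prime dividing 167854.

89

167854 = 2 · 83927
83927 = 23 · 3649
3649 = 41 · 89
89 is prime.
So 167854 = 2 · 23 · 41 · 89; the largest prime factor is 89.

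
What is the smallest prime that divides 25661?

25661 is odd.
Digit sum 20, not divisible by 3.
Ends in 1: not divisible by 5.
7: 25661 = 7·3665 + 6
11: 25661 = 11·2332 + 9
13: 25661 = 13·1973 + 12
17: 25661 = 17·1509 + 8
19: 25661 = 19·1350 + 11
23: 25661 = 23·1115 + 16
29: 25661 = 29·884 + 25
31: 25661 = 31·827 + 24
37: 25661 = 37·693 + 20
41: 25661 = 41·625 + 36
43: 25661 = 43·596 + 33
47: 25661 = 47·545 + 46
53: 25661 = 53·484 + 9
59: 25661 = 59·434 + 55
61: 25661 = 61·420 + 41
67: 25661 = 67·383

67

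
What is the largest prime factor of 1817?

79

1817 = 23 · 79
79 is prime.
So 1817 = 23 · 79; the largest prime factor is 79.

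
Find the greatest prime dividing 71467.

89

71467 = 11 · 6497
6497 = 73 · 89
89 is prime.
So 71467 = 11 · 73 · 89; the largest prime factor is 89.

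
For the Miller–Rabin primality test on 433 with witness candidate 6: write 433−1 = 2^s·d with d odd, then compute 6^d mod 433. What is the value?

433 − 1 = 432 = 2^4 · 27, so d = 27.
6^1 ≡ 6 (mod 433)
6^2 ≡ 6^2 = 36 ≡ 36 (mod 433)
6^4 ≡ 36^2 = 1296 ≡ 430 (mod 433)
6^8 ≡ 430^2 = 184900 ≡ 9 (mod 433)
6^16 ≡ 9^2 = 81 ≡ 81 (mod 433)
27 = 16 + 8 + 2 + 1 in binary powers of 2.
So 6^27 ≡ 81 · 9 · 36 · 6 ≡ 285 (mod 433).
Squaring chain: 285 → 254 → 432 → 1; reaches −1, so base 6 does not prove 433 composite.

285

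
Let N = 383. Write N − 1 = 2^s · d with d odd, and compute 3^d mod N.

383 − 1 = 382 = 2^1 · 191, so d = 191.
3^1 ≡ 3 (mod 383)
3^2 ≡ 3^2 = 9 ≡ 9 (mod 383)
3^4 ≡ 9^2 = 81 ≡ 81 (mod 383)
3^8 ≡ 81^2 = 6561 ≡ 50 (mod 383)
3^16 ≡ 50^2 = 2500 ≡ 202 (mod 383)
3^32 ≡ 202^2 = 40804 ≡ 206 (mod 383)
3^64 ≡ 206^2 = 42436 ≡ 306 (mod 383)
3^128 ≡ 306^2 = 93636 ≡ 184 (mod 383)
191 = 128 + 32 + 16 + 8 + 4 + 2 + 1 in binary powers of 2.
So 3^191 ≡ 184 · 206 · 202 · 50 · 81 · 9 · 3 ≡ 1 (mod 383).
Since 3^d ≡ 1 (mod 383), base 3 does not prove 383 composite.

1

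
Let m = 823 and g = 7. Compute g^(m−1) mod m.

1

7^1 ≡ 7 (mod 823)
7^2 ≡ 7^2 = 49 ≡ 49 (mod 823)
7^4 ≡ 49^2 = 2401 ≡ 755 (mod 823)
7^8 ≡ 755^2 = 570025 ≡ 509 (mod 823)
7^16 ≡ 509^2 = 259081 ≡ 659 (mod 823)
7^32 ≡ 659^2 = 434281 ≡ 560 (mod 823)
7^64 ≡ 560^2 = 313600 ≡ 37 (mod 823)
7^128 ≡ 37^2 = 1369 ≡ 546 (mod 823)
7^256 ≡ 546^2 = 298116 ≡ 190 (mod 823)
7^512 ≡ 190^2 = 36100 ≡ 711 (mod 823)
822 = 512 + 256 + 32 + 16 + 4 + 2 in binary powers of 2.
So 7^822 ≡ 711 · 190 · 560 · 659 · 755 · 49 ≡ 1 (mod 823).
Since the result is 1, base 7 gives no evidence that 823 is composite.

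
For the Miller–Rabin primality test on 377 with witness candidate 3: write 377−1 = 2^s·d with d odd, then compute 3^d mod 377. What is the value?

377 − 1 = 376 = 2^3 · 47, so d = 47.
3^1 ≡ 3 (mod 377)
3^2 ≡ 3^2 = 9 ≡ 9 (mod 377)
3^4 ≡ 9^2 = 81 ≡ 81 (mod 377)
3^8 ≡ 81^2 = 6561 ≡ 152 (mod 377)
3^16 ≡ 152^2 = 23104 ≡ 107 (mod 377)
3^32 ≡ 107^2 = 11449 ≡ 139 (mod 377)
47 = 32 + 8 + 4 + 2 + 1 in binary powers of 2.
So 3^47 ≡ 139 · 152 · 81 · 9 · 3 ≡ 308 (mod 377).
Squaring chain: 308 → 237 → 373; never reaches −1, so base 3 is a Miller–Rabin witness that 377 is composite.

308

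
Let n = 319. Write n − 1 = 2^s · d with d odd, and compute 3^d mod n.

319 − 1 = 318 = 2^1 · 159, so d = 159.
3^1 ≡ 3 (mod 319)
3^2 ≡ 3^2 = 9 ≡ 9 (mod 319)
3^4 ≡ 9^2 = 81 ≡ 81 (mod 319)
3^8 ≡ 81^2 = 6561 ≡ 181 (mod 319)
3^16 ≡ 181^2 = 32761 ≡ 223 (mod 319)
3^32 ≡ 223^2 = 49729 ≡ 284 (mod 319)
3^64 ≡ 284^2 = 80656 ≡ 268 (mod 319)
3^128 ≡ 268^2 = 71824 ≡ 49 (mod 319)
159 = 128 + 16 + 8 + 4 + 2 + 1 in binary powers of 2.
So 3^159 ≡ 49 · 223 · 181 · 81 · 9 · 3 ≡ 279 (mod 319).
Squaring chain: 279; never reaches −1, so base 3 is a Miller–Rabin witness that 319 is composite.

279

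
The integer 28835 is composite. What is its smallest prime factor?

5

28835 is odd.
Digit sum 26, not divisible by 3.
Ends in 5: divisible by 5.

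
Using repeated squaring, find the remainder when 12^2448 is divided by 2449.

12^1 ≡ 12 (mod 2449)
12^2 ≡ 12^2 = 144 ≡ 144 (mod 2449)
12^4 ≡ 144^2 = 20736 ≡ 1144 (mod 2449)
12^8 ≡ 1144^2 = 1308736 ≡ 970 (mod 2449)
12^16 ≡ 970^2 = 940900 ≡ 484 (mod 2449)
12^32 ≡ 484^2 = 234256 ≡ 1601 (mod 2449)
12^64 ≡ 1601^2 = 2563201 ≡ 1547 (mod 2449)
12^128 ≡ 1547^2 = 2393209 ≡ 536 (mod 2449)
12^256 ≡ 536^2 = 287296 ≡ 763 (mod 2449)
12^512 ≡ 763^2 = 582169 ≡ 1756 (mod 2449)
12^1024 ≡ 1756^2 = 3083536 ≡ 245 (mod 2449)
12^2048 ≡ 245^2 = 60025 ≡ 1249 (mod 2449)
2448 = 2048 + 256 + 128 + 16 in binary powers of 2.
So 12^2448 ≡ 1249 · 763 · 536 · 484 ≡ 907 (mod 2449).
Since 907 ≠ 1, base 12 is a Fermat witness: 2449 is composite.

907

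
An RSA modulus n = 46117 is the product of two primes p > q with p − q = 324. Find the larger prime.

431

Since p = q + 324, we have 46117 = q(q + 324), so q² + 324q − 46117 = 0.
Discriminant: 324² + 4·46117 = 104976 + 184468 = 289444; √289444 = 538.
q = (−324 + 538)/2 = 107, and p = q + 324 = 431.
Check: 107 · 431 = 46117.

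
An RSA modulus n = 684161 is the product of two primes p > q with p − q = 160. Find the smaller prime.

751

Since p = q + 160, we have 684161 = q(q + 160), so q² + 160q − 684161 = 0.
Discriminant: 160² + 4·684161 = 25600 + 2736644 = 2762244; √2762244 = 1662.
q = (−160 + 1662)/2 = 751, and p = q + 160 = 911.
Check: 751 · 911 = 684161.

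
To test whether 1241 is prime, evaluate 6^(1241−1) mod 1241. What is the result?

951

6^1 ≡ 6 (mod 1241)
6^2 ≡ 6^2 = 36 ≡ 36 (mod 1241)
6^4 ≡ 36^2 = 1296 ≡ 55 (mod 1241)
6^8 ≡ 55^2 = 3025 ≡ 543 (mod 1241)
6^16 ≡ 543^2 = 294849 ≡ 732 (mod 1241)
6^32 ≡ 732^2 = 535824 ≡ 953 (mod 1241)
6^64 ≡ 953^2 = 908209 ≡ 1038 (mod 1241)
6^128 ≡ 1038^2 = 1077444 ≡ 256 (mod 1241)
6^256 ≡ 256^2 = 65536 ≡ 1004 (mod 1241)
6^512 ≡ 1004^2 = 1008016 ≡ 324 (mod 1241)
6^1024 ≡ 324^2 = 104976 ≡ 732 (mod 1241)
1240 = 1024 + 128 + 64 + 16 + 8 in binary powers of 2.
So 6^1240 ≡ 732 · 256 · 1038 · 732 · 543 ≡ 951 (mod 1241).
Since 951 ≠ 1, base 6 is a Fermat witness: 1241 is composite.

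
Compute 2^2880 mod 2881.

2^1 ≡ 2 (mod 2881)
2^2 ≡ 2^2 = 4 ≡ 4 (mod 2881)
2^4 ≡ 4^2 = 16 ≡ 16 (mod 2881)
2^8 ≡ 16^2 = 256 ≡ 256 (mod 2881)
2^16 ≡ 256^2 = 65536 ≡ 2154 (mod 2881)
2^32 ≡ 2154^2 = 4639716 ≡ 1306 (mod 2881)
2^64 ≡ 1306^2 = 1705636 ≡ 84 (mod 2881)
2^128 ≡ 84^2 = 7056 ≡ 1294 (mod 2881)
2^256 ≡ 1294^2 = 1674436 ≡ 575 (mod 2881)
2^512 ≡ 575^2 = 330625 ≡ 2191 (mod 2881)
2^1024 ≡ 2191^2 = 4800481 ≡ 735 (mod 2881)
2^2048 ≡ 735^2 = 540225 ≡ 1478 (mod 2881)
2880 = 2048 + 512 + 256 + 64 in binary powers of 2.
So 2^2880 ≡ 1478 · 2191 · 575 · 84 ≡ 895 (mod 2881).
Since 895 ≠ 1, base 2 is a Fermat witness: 2881 is composite.

895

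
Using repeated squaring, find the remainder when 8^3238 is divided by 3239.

640

8^1 ≡ 8 (mod 3239)
8^2 ≡ 8^2 = 64 ≡ 64 (mod 3239)
8^4 ≡ 64^2 = 4096 ≡ 857 (mod 3239)
8^8 ≡ 857^2 = 734449 ≡ 2435 (mod 3239)
8^16 ≡ 2435^2 = 5929225 ≡ 1855 (mod 3239)
8^32 ≡ 1855^2 = 3441025 ≡ 1207 (mod 3239)
8^64 ≡ 1207^2 = 1456849 ≡ 2538 (mod 3239)
8^128 ≡ 2538^2 = 6441444 ≡ 2312 (mod 3239)
8^256 ≡ 2312^2 = 5345344 ≡ 994 (mod 3239)
8^512 ≡ 994^2 = 988036 ≡ 141 (mod 3239)
8^1024 ≡ 141^2 = 19881 ≡ 447 (mod 3239)
8^2048 ≡ 447^2 = 199809 ≡ 2230 (mod 3239)
3238 = 2048 + 1024 + 128 + 32 + 4 + 2 in binary powers of 2.
So 8^3238 ≡ 2230 · 447 · 2312 · 1207 · 857 · 64 ≡ 640 (mod 3239).
Since 640 ≠ 1, base 8 is a Fermat witness: 3239 is composite.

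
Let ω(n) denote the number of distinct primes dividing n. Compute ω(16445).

4

16445 = 5 · 3289
3289 = 11 · 299
299 = 13 · 23
16445 = 5 · 11 · 13 · 23, which has 4 distinct prime factors.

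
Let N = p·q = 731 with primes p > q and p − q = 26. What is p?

Since p = q + 26, we have 731 = q(q + 26), so q² + 26q − 731 = 0.
Discriminant: 26² + 4·731 = 676 + 2924 = 3600; √3600 = 60.
q = (−26 + 60)/2 = 17, and p = q + 26 = 43.
Check: 17 · 43 = 731.

43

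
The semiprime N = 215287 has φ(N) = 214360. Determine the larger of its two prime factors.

467

φ(n) = (p−1)(q−1) = n − (p+q) + 1, so p + q = 215287 − 214360 + 1 = 928.
p and q are the roots of t² − 928t + 215287 = 0.
Discriminant: 928² − 4·215287 = 861184 − 861148 = 36; √36 = 6.
q = (928 − 6)/2 = 461, p = (928 + 6)/2 = 467.
Check: 461 · 467 = 215287.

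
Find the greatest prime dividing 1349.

71

1349 = 19 · 71
71 is prime.
So 1349 = 19 · 71; the largest prime factor is 71.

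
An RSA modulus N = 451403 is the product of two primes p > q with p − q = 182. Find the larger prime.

769

Since p = q + 182, we have 451403 = q(q + 182), so q² + 182q − 451403 = 0.
Discriminant: 182² + 4·451403 = 33124 + 1805612 = 1838736; √1838736 = 1356.
q = (−182 + 1356)/2 = 587, and p = q + 182 = 769.
Check: 587 · 769 = 451403.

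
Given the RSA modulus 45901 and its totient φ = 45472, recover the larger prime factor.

233

φ(n) = (p−1)(q−1) = n − (p+q) + 1, so p + q = 45901 − 45472 + 1 = 430.
p and q are the roots of t² − 430t + 45901 = 0.
Discriminant: 430² − 4·45901 = 184900 − 183604 = 1296; √1296 = 36.
q = (430 − 36)/2 = 197, p = (430 + 36)/2 = 233.
Check: 197 · 233 = 45901.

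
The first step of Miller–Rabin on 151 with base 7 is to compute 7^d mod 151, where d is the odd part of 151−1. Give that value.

151 − 1 = 150 = 2^1 · 75, so d = 75.
7^1 ≡ 7 (mod 151)
7^2 ≡ 7^2 = 49 ≡ 49 (mod 151)
7^4 ≡ 49^2 = 2401 ≡ 136 (mod 151)
7^8 ≡ 136^2 = 18496 ≡ 74 (mod 151)
7^16 ≡ 74^2 = 5476 ≡ 40 (mod 151)
7^32 ≡ 40^2 = 1600 ≡ 90 (mod 151)
7^64 ≡ 90^2 = 8100 ≡ 97 (mod 151)
75 = 64 + 8 + 2 + 1 in binary powers of 2.
So 7^75 ≡ 97 · 74 · 49 · 7 ≡ 150 (mod 151).
Since 7^d ≡ 150 (mod 151), base 7 does not prove 151 composite.

150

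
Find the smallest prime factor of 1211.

7

1211 is odd.
Digit sum 5, not divisible by 3.
Ends in 1: not divisible by 5.
7: 1211 = 7·173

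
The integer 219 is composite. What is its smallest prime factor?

219 is odd.
Digit sum 12, divisible by 3.

3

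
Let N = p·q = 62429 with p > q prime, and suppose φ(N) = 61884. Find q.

φ(n) = (p−1)(q−1) = n − (p+q) + 1, so p + q = 62429 − 61884 + 1 = 546.
p and q are the roots of t² − 546t + 62429 = 0.
Discriminant: 546² − 4·62429 = 298116 − 249716 = 48400; √48400 = 220.
q = (546 − 220)/2 = 163, p = (546 + 220)/2 = 383.
Check: 163 · 383 = 62429.

163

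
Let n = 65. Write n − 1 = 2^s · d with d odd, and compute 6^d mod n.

65 − 1 = 64 = 2^6 · 1, so d = 1.
6^1 ≡ 6 (mod 65)
1 = 1 in binary powers of 2.
So 6^1 ≡ 6 ≡ 6 (mod 65).
Squaring chain: 6 → 36 → 61 → 16 → 61 → 16; never reaches −1, so base 6 is a Miller–Rabin witness that 65 is composite.

6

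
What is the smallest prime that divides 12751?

12751 is odd.
Digit sum 16, not divisible by 3.
Ends in 1: not divisible by 5.
7: 12751 = 7·1821 + 4
11: 12751 = 11·1159 + 2
13: 12751 = 13·980 + 11
17: 12751 = 17·750 + 1
19: 12751 = 19·671 + 2
23: 12751 = 23·554 + 9
29: 12751 = 29·439 + 20
31: 12751 = 31·411 + 10
37: 12751 = 37·344 + 23
41: 12751 = 41·311

41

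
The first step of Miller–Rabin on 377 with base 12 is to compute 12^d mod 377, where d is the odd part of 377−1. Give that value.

377 − 1 = 376 = 2^3 · 47, so d = 47.
12^1 ≡ 12 (mod 377)
12^2 ≡ 12^2 = 144 ≡ 144 (mod 377)
12^4 ≡ 144^2 = 20736 ≡ 1 (mod 377)
12^8 ≡ 1^2 = 1 ≡ 1 (mod 377)
12^16 ≡ 1^2 = 1 ≡ 1 (mod 377)
12^32 ≡ 1^2 = 1 ≡ 1 (mod 377)
47 = 32 + 8 + 4 + 2 + 1 in binary powers of 2.
So 12^47 ≡ 1 · 1 · 1 · 144 · 12 ≡ 220 (mod 377).
Squaring chain: 220 → 144 → 1; never reaches −1, so base 12 is a Miller–Rabin witness that 377 is composite.

220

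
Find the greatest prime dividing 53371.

53371 = 19 · 2809
2809 = 53 · 53
53 = 53 · 1
So 53371 = 19 · 53^2; the largest prime factor is 53.

53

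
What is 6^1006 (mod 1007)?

598

6^1 ≡ 6 (mod 1007)
6^2 ≡ 6^2 = 36 ≡ 36 (mod 1007)
6^4 ≡ 36^2 = 1296 ≡ 289 (mod 1007)
6^8 ≡ 289^2 = 83521 ≡ 947 (mod 1007)
6^16 ≡ 947^2 = 896809 ≡ 579 (mod 1007)
6^32 ≡ 579^2 = 335241 ≡ 917 (mod 1007)
6^64 ≡ 917^2 = 840889 ≡ 44 (mod 1007)
6^128 ≡ 44^2 = 1936 ≡ 929 (mod 1007)
6^256 ≡ 929^2 = 863041 ≡ 42 (mod 1007)
6^512 ≡ 42^2 = 1764 ≡ 757 (mod 1007)
1006 = 512 + 256 + 128 + 64 + 32 + 8 + 4 + 2 in binary powers of 2.
So 6^1006 ≡ 757 · 42 · 929 · 44 · 917 · 947 · 289 · 36 ≡ 598 (mod 1007).
Since 598 ≠ 1, base 6 is a Fermat witness: 1007 is composite.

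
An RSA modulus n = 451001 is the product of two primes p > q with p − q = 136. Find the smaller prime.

Since p = q + 136, we have 451001 = q(q + 136), so q² + 136q − 451001 = 0.
Discriminant: 136² + 4·451001 = 18496 + 1804004 = 1822500; √1822500 = 1350.
q = (−136 + 1350)/2 = 607, and p = q + 136 = 743.
Check: 607 · 743 = 451001.

607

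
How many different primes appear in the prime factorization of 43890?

6

43890 = 2 · 21945
21945 = 3 · 7315
7315 = 5 · 1463
1463 = 7 · 209
209 = 11 · 19
43890 = 2 · 3 · 5 · 7 · 11 · 19, which has 6 distinct prime factors.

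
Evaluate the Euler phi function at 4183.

Factor: 4183 = 47 · 89.
φ(4183) = (47−1) · (89−1) = 46 · 88 = 4048.

4048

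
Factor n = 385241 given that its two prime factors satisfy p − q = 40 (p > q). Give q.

601

Since p = q + 40, we have 385241 = q(q + 40), so q² + 40q − 385241 = 0.
Discriminant: 40² + 4·385241 = 1600 + 1540964 = 1542564; √1542564 = 1242.
q = (−40 + 1242)/2 = 601, and p = q + 40 = 641.
Check: 601 · 641 = 385241.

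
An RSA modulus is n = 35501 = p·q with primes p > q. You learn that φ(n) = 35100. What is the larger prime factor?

271

φ(n) = (p−1)(q−1) = n − (p+q) + 1, so p + q = 35501 − 35100 + 1 = 402.
p and q are the roots of t² − 402t + 35501 = 0.
Discriminant: 402² − 4·35501 = 161604 − 142004 = 19600; √19600 = 140.
q = (402 − 140)/2 = 131, p = (402 + 140)/2 = 271.
Check: 131 · 271 = 35501.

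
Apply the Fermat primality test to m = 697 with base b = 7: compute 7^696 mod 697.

7^1 ≡ 7 (mod 697)
7^2 ≡ 7^2 = 49 ≡ 49 (mod 697)
7^4 ≡ 49^2 = 2401 ≡ 310 (mod 697)
7^8 ≡ 310^2 = 96100 ≡ 611 (mod 697)
7^16 ≡ 611^2 = 373321 ≡ 426 (mod 697)
7^32 ≡ 426^2 = 181476 ≡ 256 (mod 697)
7^64 ≡ 256^2 = 65536 ≡ 18 (mod 697)
7^128 ≡ 18^2 = 324 ≡ 324 (mod 697)
7^256 ≡ 324^2 = 104976 ≡ 426 (mod 697)
7^512 ≡ 426^2 = 181476 ≡ 256 (mod 697)
696 = 512 + 128 + 32 + 16 + 8 in binary powers of 2.
So 7^696 ≡ 256 · 324 · 256 · 426 · 611 ≡ 16 (mod 697).
Since 16 ≠ 1, base 7 is a Fermat witness: 697 is composite.

16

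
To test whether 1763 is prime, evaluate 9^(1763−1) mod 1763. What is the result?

9^1 ≡ 9 (mod 1763)
9^2 ≡ 9^2 = 81 ≡ 81 (mod 1763)
9^4 ≡ 81^2 = 6561 ≡ 1272 (mod 1763)
9^8 ≡ 1272^2 = 1617984 ≡ 1313 (mod 1763)
9^16 ≡ 1313^2 = 1723969 ≡ 1518 (mod 1763)
9^32 ≡ 1518^2 = 2304324 ≡ 83 (mod 1763)
9^64 ≡ 83^2 = 6889 ≡ 1600 (mod 1763)
9^128 ≡ 1600^2 = 2560000 ≡ 124 (mod 1763)
9^256 ≡ 124^2 = 15376 ≡ 1272 (mod 1763)
9^512 ≡ 1272^2 = 1617984 ≡ 1313 (mod 1763)
9^1024 ≡ 1313^2 = 1723969 ≡ 1518 (mod 1763)
1762 = 1024 + 512 + 128 + 64 + 32 + 2 in binary powers of 2.
So 9^1762 ≡ 1518 · 1313 · 124 · 1600 · 83 · 81 ≡ 1393 (mod 1763).
Since 1393 ≠ 1, base 9 is a Fermat witness: 1763 is composite.

1393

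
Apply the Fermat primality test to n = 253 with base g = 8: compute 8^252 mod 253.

141

8^1 ≡ 8 (mod 253)
8^2 ≡ 8^2 = 64 ≡ 64 (mod 253)
8^4 ≡ 64^2 = 4096 ≡ 48 (mod 253)
8^8 ≡ 48^2 = 2304 ≡ 27 (mod 253)
8^16 ≡ 27^2 = 729 ≡ 223 (mod 253)
8^32 ≡ 223^2 = 49729 ≡ 141 (mod 253)
8^64 ≡ 141^2 = 19881 ≡ 147 (mod 253)
8^128 ≡ 147^2 = 21609 ≡ 104 (mod 253)
252 = 128 + 64 + 32 + 16 + 8 + 4 in binary powers of 2.
So 8^252 ≡ 104 · 147 · 141 · 223 · 27 · 48 ≡ 141 (mod 253).
Since 141 ≠ 1, base 8 is a Fermat witness: 253 is composite.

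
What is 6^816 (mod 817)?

6^1 ≡ 6 (mod 817)
6^2 ≡ 6^2 = 36 ≡ 36 (mod 817)
6^4 ≡ 36^2 = 1296 ≡ 479 (mod 817)
6^8 ≡ 479^2 = 229441 ≡ 681 (mod 817)
6^16 ≡ 681^2 = 463761 ≡ 522 (mod 817)
6^32 ≡ 522^2 = 272484 ≡ 423 (mod 817)
6^64 ≡ 423^2 = 178929 ≡ 6 (mod 817)
6^128 ≡ 6^2 = 36 ≡ 36 (mod 817)
6^256 ≡ 36^2 = 1296 ≡ 479 (mod 817)
6^512 ≡ 479^2 = 229441 ≡ 681 (mod 817)
816 = 512 + 256 + 32 + 16 in binary powers of 2.
So 6^816 ≡ 681 · 479 · 423 · 522 ≡ 87 (mod 817).
Since 87 ≠ 1, base 6 is a Fermat witness: 817 is composite.

87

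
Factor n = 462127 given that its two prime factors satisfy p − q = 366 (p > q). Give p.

Since p = q + 366, we have 462127 = q(q + 366), so q² + 366q − 462127 = 0.
Discriminant: 366² + 4·462127 = 133956 + 1848508 = 1982464; √1982464 = 1408.
q = (−366 + 1408)/2 = 521, and p = q + 366 = 887.
Check: 521 · 887 = 462127.

887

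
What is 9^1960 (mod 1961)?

1533

9^1 ≡ 9 (mod 1961)
9^2 ≡ 9^2 = 81 ≡ 81 (mod 1961)
9^4 ≡ 81^2 = 6561 ≡ 678 (mod 1961)
9^8 ≡ 678^2 = 459684 ≡ 810 (mod 1961)
9^16 ≡ 810^2 = 656100 ≡ 1126 (mod 1961)
9^32 ≡ 1126^2 = 1267876 ≡ 1070 (mod 1961)
9^64 ≡ 1070^2 = 1144900 ≡ 1637 (mod 1961)
9^128 ≡ 1637^2 = 2679769 ≡ 1043 (mod 1961)
9^256 ≡ 1043^2 = 1087849 ≡ 1455 (mod 1961)
9^512 ≡ 1455^2 = 2117025 ≡ 1106 (mod 1961)
9^1024 ≡ 1106^2 = 1223236 ≡ 1533 (mod 1961)
1960 = 1024 + 512 + 256 + 128 + 32 + 8 in binary powers of 2.
So 9^1960 ≡ 1533 · 1106 · 1455 · 1043 · 1070 · 810 ≡ 1533 (mod 1961).
Since 1533 ≠ 1, base 9 is a Fermat witness: 1961 is composite.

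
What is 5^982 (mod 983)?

1

5^1 ≡ 5 (mod 983)
5^2 ≡ 5^2 = 25 ≡ 25 (mod 983)
5^4 ≡ 25^2 = 625 ≡ 625 (mod 983)
5^8 ≡ 625^2 = 390625 ≡ 374 (mod 983)
5^16 ≡ 374^2 = 139876 ≡ 290 (mod 983)
5^32 ≡ 290^2 = 84100 ≡ 545 (mod 983)
5^64 ≡ 545^2 = 297025 ≡ 159 (mod 983)
5^128 ≡ 159^2 = 25281 ≡ 706 (mod 983)
5^256 ≡ 706^2 = 498436 ≡ 55 (mod 983)
5^512 ≡ 55^2 = 3025 ≡ 76 (mod 983)
982 = 512 + 256 + 128 + 64 + 16 + 4 + 2 in binary powers of 2.
So 5^982 ≡ 76 · 55 · 706 · 159 · 290 · 625 · 25 ≡ 1 (mod 983).
Since the result is 1, base 5 gives no evidence that 983 is composite.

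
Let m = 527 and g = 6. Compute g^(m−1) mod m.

366

6^1 ≡ 6 (mod 527)
6^2 ≡ 6^2 = 36 ≡ 36 (mod 527)
6^4 ≡ 36^2 = 1296 ≡ 242 (mod 527)
6^8 ≡ 242^2 = 58564 ≡ 67 (mod 527)
6^16 ≡ 67^2 = 4489 ≡ 273 (mod 527)
6^32 ≡ 273^2 = 74529 ≡ 222 (mod 527)
6^64 ≡ 222^2 = 49284 ≡ 273 (mod 527)
6^128 ≡ 273^2 = 74529 ≡ 222 (mod 527)
6^256 ≡ 222^2 = 49284 ≡ 273 (mod 527)
6^512 ≡ 273^2 = 74529 ≡ 222 (mod 527)
526 = 512 + 8 + 4 + 2 in binary powers of 2.
So 6^526 ≡ 222 · 67 · 242 · 36 ≡ 366 (mod 527).
Since 366 ≠ 1, base 6 is a Fermat witness: 527 is composite.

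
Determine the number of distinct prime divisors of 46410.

6

46410 = 2 · 23205
23205 = 3 · 7735
7735 = 5 · 1547
1547 = 7 · 221
221 = 13 · 17
46410 = 2 · 3 · 5 · 7 · 13 · 17, which has 6 distinct prime factors.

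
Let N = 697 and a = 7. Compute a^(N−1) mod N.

16

7^1 ≡ 7 (mod 697)
7^2 ≡ 7^2 = 49 ≡ 49 (mod 697)
7^4 ≡ 49^2 = 2401 ≡ 310 (mod 697)
7^8 ≡ 310^2 = 96100 ≡ 611 (mod 697)
7^16 ≡ 611^2 = 373321 ≡ 426 (mod 697)
7^32 ≡ 426^2 = 181476 ≡ 256 (mod 697)
7^64 ≡ 256^2 = 65536 ≡ 18 (mod 697)
7^128 ≡ 18^2 = 324 ≡ 324 (mod 697)
7^256 ≡ 324^2 = 104976 ≡ 426 (mod 697)
7^512 ≡ 426^2 = 181476 ≡ 256 (mod 697)
696 = 512 + 128 + 32 + 16 + 8 in binary powers of 2.
So 7^696 ≡ 256 · 324 · 256 · 426 · 611 ≡ 16 (mod 697).
Since 16 ≠ 1, base 7 is a Fermat witness: 697 is composite.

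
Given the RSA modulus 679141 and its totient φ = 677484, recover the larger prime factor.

φ(n) = (p−1)(q−1) = n − (p+q) + 1, so p + q = 679141 − 677484 + 1 = 1658.
p and q are the roots of t² − 1658t + 679141 = 0.
Discriminant: 1658² − 4·679141 = 2748964 − 2716564 = 32400; √32400 = 180.
q = (1658 − 180)/2 = 739, p = (1658 + 180)/2 = 919.
Check: 739 · 919 = 679141.

919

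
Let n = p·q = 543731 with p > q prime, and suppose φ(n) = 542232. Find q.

613

φ(n) = (p−1)(q−1) = n − (p+q) + 1, so p + q = 543731 − 542232 + 1 = 1500.
p and q are the roots of t² − 1500t + 543731 = 0.
Discriminant: 1500² − 4·543731 = 2250000 − 2174924 = 75076; √75076 = 274.
q = (1500 − 274)/2 = 613, p = (1500 + 274)/2 = 887.
Check: 613 · 887 = 543731.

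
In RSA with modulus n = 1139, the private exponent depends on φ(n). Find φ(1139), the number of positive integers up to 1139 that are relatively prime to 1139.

1056

Factor: 1139 = 17 · 67.
φ(1139) = (17−1) · (67−1) = 16 · 66 = 1056.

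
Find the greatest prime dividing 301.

301 = 7 · 43
43 is prime.
So 301 = 7 · 43; the largest prime factor is 43.

43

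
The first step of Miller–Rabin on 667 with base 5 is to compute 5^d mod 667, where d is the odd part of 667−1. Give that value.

332

667 − 1 = 666 = 2^1 · 333, so d = 333.
5^1 ≡ 5 (mod 667)
5^2 ≡ 5^2 = 25 ≡ 25 (mod 667)
5^4 ≡ 25^2 = 625 ≡ 625 (mod 667)
5^8 ≡ 625^2 = 390625 ≡ 430 (mod 667)
5^16 ≡ 430^2 = 184900 ≡ 141 (mod 667)
5^32 ≡ 141^2 = 19881 ≡ 538 (mod 667)
5^64 ≡ 538^2 = 289444 ≡ 633 (mod 667)
5^128 ≡ 633^2 = 400689 ≡ 489 (mod 667)
5^256 ≡ 489^2 = 239121 ≡ 335 (mod 667)
333 = 256 + 64 + 8 + 4 + 1 in binary powers of 2.
So 5^333 ≡ 335 · 633 · 430 · 625 · 5 ≡ 332 (mod 667).
Squaring chain: 332; never reaches −1, so base 5 is a Miller–Rabin witness that 667 is composite.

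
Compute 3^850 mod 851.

3^1 ≡ 3 (mod 851)
3^2 ≡ 3^2 = 9 ≡ 9 (mod 851)
3^4 ≡ 9^2 = 81 ≡ 81 (mod 851)
3^8 ≡ 81^2 = 6561 ≡ 604 (mod 851)
3^16 ≡ 604^2 = 364816 ≡ 588 (mod 851)
3^32 ≡ 588^2 = 345744 ≡ 238 (mod 851)
3^64 ≡ 238^2 = 56644 ≡ 478 (mod 851)
3^128 ≡ 478^2 = 228484 ≡ 416 (mod 851)
3^256 ≡ 416^2 = 173056 ≡ 303 (mod 851)
3^512 ≡ 303^2 = 91809 ≡ 752 (mod 851)
850 = 512 + 256 + 64 + 16 + 2 in binary powers of 2.
So 3^850 ≡ 752 · 303 · 478 · 588 · 9 ≡ 303 (mod 851).
Since 303 ≠ 1, base 3 is a Fermat witness: 851 is composite.

303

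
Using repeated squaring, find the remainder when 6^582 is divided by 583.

278

6^1 ≡ 6 (mod 583)
6^2 ≡ 6^2 = 36 ≡ 36 (mod 583)
6^4 ≡ 36^2 = 1296 ≡ 130 (mod 583)
6^8 ≡ 130^2 = 16900 ≡ 576 (mod 583)
6^16 ≡ 576^2 = 331776 ≡ 49 (mod 583)
6^32 ≡ 49^2 = 2401 ≡ 69 (mod 583)
6^64 ≡ 69^2 = 4761 ≡ 97 (mod 583)
6^128 ≡ 97^2 = 9409 ≡ 81 (mod 583)
6^256 ≡ 81^2 = 6561 ≡ 148 (mod 583)
6^512 ≡ 148^2 = 21904 ≡ 333 (mod 583)
582 = 512 + 64 + 4 + 2 in binary powers of 2.
So 6^582 ≡ 333 · 97 · 130 · 36 ≡ 278 (mod 583).
Since 278 ≠ 1, base 6 is a Fermat witness: 583 is composite.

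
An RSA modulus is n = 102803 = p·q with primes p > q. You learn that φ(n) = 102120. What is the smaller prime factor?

223

φ(n) = (p−1)(q−1) = n − (p+q) + 1, so p + q = 102803 − 102120 + 1 = 684.
p and q are the roots of t² − 684t + 102803 = 0.
Discriminant: 684² − 4·102803 = 467856 − 411212 = 56644; √56644 = 238.
q = (684 − 238)/2 = 223, p = (684 + 238)/2 = 461.
Check: 223 · 461 = 102803.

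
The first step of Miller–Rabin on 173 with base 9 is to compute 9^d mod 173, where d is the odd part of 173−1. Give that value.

173 − 1 = 172 = 2^2 · 43, so d = 43.
9^1 ≡ 9 (mod 173)
9^2 ≡ 9^2 = 81 ≡ 81 (mod 173)
9^4 ≡ 81^2 = 6561 ≡ 160 (mod 173)
9^8 ≡ 160^2 = 25600 ≡ 169 (mod 173)
9^16 ≡ 169^2 = 28561 ≡ 16 (mod 173)
9^32 ≡ 16^2 = 256 ≡ 83 (mod 173)
43 = 32 + 8 + 2 + 1 in binary powers of 2.
So 9^43 ≡ 83 · 169 · 81 · 9 ≡ 172 (mod 173).
Since 9^d ≡ 172 (mod 173), base 9 does not prove 173 composite.

172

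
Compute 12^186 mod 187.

111

12^1 ≡ 12 (mod 187)
12^2 ≡ 12^2 = 144 ≡ 144 (mod 187)
12^4 ≡ 144^2 = 20736 ≡ 166 (mod 187)
12^8 ≡ 166^2 = 27556 ≡ 67 (mod 187)
12^16 ≡ 67^2 = 4489 ≡ 1 (mod 187)
12^32 ≡ 1^2 = 1 ≡ 1 (mod 187)
12^64 ≡ 1^2 = 1 ≡ 1 (mod 187)
12^128 ≡ 1^2 = 1 ≡ 1 (mod 187)
186 = 128 + 32 + 16 + 8 + 2 in binary powers of 2.
So 12^186 ≡ 1 · 1 · 1 · 67 · 144 ≡ 111 (mod 187).
Since 111 ≠ 1, base 12 is a Fermat witness: 187 is composite.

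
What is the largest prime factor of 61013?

61013 = 17 · 3589
3589 = 37 · 97
97 is prime.
So 61013 = 17 · 37 · 97; the largest prime factor is 97.

97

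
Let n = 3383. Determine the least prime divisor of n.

17

3383 is odd.
Digit sum 17, not divisible by 3.
Ends in 3: not divisible by 5.
7: 3383 = 7·483 + 2
11: 3383 = 11·307 + 6
13: 3383 = 13·260 + 3
17: 3383 = 17·199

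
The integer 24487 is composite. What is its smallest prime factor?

24487 is odd.
Digit sum 25, not divisible by 3.
Ends in 7: not divisible by 5.
7: 24487 = 7·3498 + 1
11: 24487 = 11·2226 + 1
13: 24487 = 13·1883 + 8
17: 24487 = 17·1440 + 7
19: 24487 = 19·1288 + 15
23: 24487 = 23·1064 + 15
29: 24487 = 29·844 + 11
31: 24487 = 31·789 + 28
37: 24487 = 37·661 + 30
41: 24487 = 41·597 + 10
43: 24487 = 43·569 + 20
47: 24487 = 47·521

47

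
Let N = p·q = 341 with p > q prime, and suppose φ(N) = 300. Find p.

φ(n) = (p−1)(q−1) = n − (p+q) + 1, so p + q = 341 − 300 + 1 = 42.
p and q are the roots of t² − 42t + 341 = 0.
Discriminant: 42² − 4·341 = 1764 − 1364 = 400; √400 = 20.
q = (42 − 20)/2 = 11, p = (42 + 20)/2 = 31.
Check: 11 · 31 = 341.

31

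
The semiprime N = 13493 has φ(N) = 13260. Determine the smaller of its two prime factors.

103

φ(n) = (p−1)(q−1) = n − (p+q) + 1, so p + q = 13493 − 13260 + 1 = 234.
p and q are the roots of t² − 234t + 13493 = 0.
Discriminant: 234² − 4·13493 = 54756 − 53972 = 784; √784 = 28.
q = (234 − 28)/2 = 103, p = (234 + 28)/2 = 131.
Check: 103 · 131 = 13493.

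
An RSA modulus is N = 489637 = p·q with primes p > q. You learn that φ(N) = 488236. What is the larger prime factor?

φ(n) = (p−1)(q−1) = n − (p+q) + 1, so p + q = 489637 − 488236 + 1 = 1402.
p and q are the roots of t² − 1402t + 489637 = 0.
Discriminant: 1402² − 4·489637 = 1965604 − 1958548 = 7056; √7056 = 84.
q = (1402 − 84)/2 = 659, p = (1402 + 84)/2 = 743.
Check: 659 · 743 = 489637.

743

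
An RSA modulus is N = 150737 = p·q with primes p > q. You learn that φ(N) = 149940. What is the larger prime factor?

491

φ(n) = (p−1)(q−1) = n − (p+q) + 1, so p + q = 150737 − 149940 + 1 = 798.
p and q are the roots of t² − 798t + 150737 = 0.
Discriminant: 798² − 4·150737 = 636804 − 602948 = 33856; √33856 = 184.
q = (798 − 184)/2 = 307, p = (798 + 184)/2 = 491.
Check: 307 · 491 = 150737.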